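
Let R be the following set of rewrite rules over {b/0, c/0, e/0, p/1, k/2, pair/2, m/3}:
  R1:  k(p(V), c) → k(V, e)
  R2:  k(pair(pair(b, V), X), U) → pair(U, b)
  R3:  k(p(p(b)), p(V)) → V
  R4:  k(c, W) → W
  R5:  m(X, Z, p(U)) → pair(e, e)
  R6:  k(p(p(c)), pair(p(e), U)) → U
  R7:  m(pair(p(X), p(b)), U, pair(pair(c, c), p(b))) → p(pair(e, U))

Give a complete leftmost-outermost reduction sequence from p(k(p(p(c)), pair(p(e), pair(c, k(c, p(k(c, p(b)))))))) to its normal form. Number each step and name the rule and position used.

1. p(k(p(p(c)), pair(p(e), pair(c, k(c, p(k(c, p(b))))))))  →  p(pair(c, k(c, p(k(c, p(b))))))   [R6 at 1]
2. p(pair(c, k(c, p(k(c, p(b))))))  →  p(pair(c, p(k(c, p(b)))))   [R4 at 1.2]
3. p(pair(c, p(k(c, p(b)))))  →  p(pair(c, p(p(b))))   [R4 at 1.2.1]

p(pair(c, p(p(b))))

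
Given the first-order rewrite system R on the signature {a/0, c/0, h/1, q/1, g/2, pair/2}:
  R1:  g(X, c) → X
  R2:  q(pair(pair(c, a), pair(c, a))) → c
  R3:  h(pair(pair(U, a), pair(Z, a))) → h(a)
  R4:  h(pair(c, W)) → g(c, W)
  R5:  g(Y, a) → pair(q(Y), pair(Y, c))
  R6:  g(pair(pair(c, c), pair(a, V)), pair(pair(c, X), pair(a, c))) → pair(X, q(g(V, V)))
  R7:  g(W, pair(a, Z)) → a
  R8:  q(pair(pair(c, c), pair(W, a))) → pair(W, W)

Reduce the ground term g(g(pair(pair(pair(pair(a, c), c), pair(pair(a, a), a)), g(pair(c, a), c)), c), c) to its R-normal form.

1. g(g(pair(pair(pair(pair(a, c), c), pair(pair(a, a), a)), g(pair(c, a), c)), c), c)  →  g(pair(pair(pair(pair(a, c), c), pair(pair(a, a), a)), g(pair(c, a), c)), c)   [R1 at ε]
2. g(pair(pair(pair(pair(a, c), c), pair(pair(a, a), a)), g(pair(c, a), c)), c)  →  pair(pair(pair(pair(a, c), c), pair(pair(a, a), a)), g(pair(c, a), c))   [R1 at ε]
3. pair(pair(pair(pair(a, c), c), pair(pair(a, a), a)), g(pair(c, a), c))  →  pair(pair(pair(pair(a, c), c), pair(pair(a, a), a)), pair(c, a))   [R1 at 2]

pair(pair(pair(pair(a, c), c), pair(pair(a, a), a)), pair(c, a))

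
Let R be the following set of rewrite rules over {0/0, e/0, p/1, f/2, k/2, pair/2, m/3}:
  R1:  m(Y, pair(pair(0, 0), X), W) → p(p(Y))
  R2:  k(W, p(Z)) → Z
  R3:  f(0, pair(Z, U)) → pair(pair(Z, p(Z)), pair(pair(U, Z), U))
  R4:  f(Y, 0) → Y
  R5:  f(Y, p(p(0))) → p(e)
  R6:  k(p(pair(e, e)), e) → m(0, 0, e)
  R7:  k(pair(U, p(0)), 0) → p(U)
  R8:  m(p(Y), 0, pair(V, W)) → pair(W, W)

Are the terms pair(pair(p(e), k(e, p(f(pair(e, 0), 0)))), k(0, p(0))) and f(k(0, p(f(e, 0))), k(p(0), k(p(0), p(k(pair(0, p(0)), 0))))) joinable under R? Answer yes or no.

Reduce t₁ = pair(pair(p(e), k(e, p(f(pair(e, 0), 0)))), k(0, p(0))):
1. pair(pair(p(e), k(e, p(f(pair(e, 0), 0)))), k(0, p(0)))  →  pair(pair(p(e), f(pair(e, 0), 0)), k(0, p(0)))   [R2 at 1.2]
2. pair(pair(p(e), f(pair(e, 0), 0)), k(0, p(0)))  →  pair(pair(p(e), pair(e, 0)), k(0, p(0)))   [R4 at 1.2]
3. pair(pair(p(e), pair(e, 0)), k(0, p(0)))  →  pair(pair(p(e), pair(e, 0)), 0)   [R2 at 2]

Reduce t₂ = f(k(0, p(f(e, 0))), k(p(0), k(p(0), p(k(pair(0, p(0)), 0))))):
1. f(k(0, p(f(e, 0))), k(p(0), k(p(0), p(k(pair(0, p(0)), 0)))))  →  f(f(e, 0), k(p(0), k(p(0), p(k(pair(0, p(0)), 0)))))   [R2 at 1]
2. f(f(e, 0), k(p(0), k(p(0), p(k(pair(0, p(0)), 0)))))  →  f(e, k(p(0), k(p(0), p(k(pair(0, p(0)), 0)))))   [R4 at 1]
3. f(e, k(p(0), k(p(0), p(k(pair(0, p(0)), 0)))))  →  f(e, k(p(0), k(pair(0, p(0)), 0)))   [R2 at 2.2]
4. f(e, k(p(0), k(pair(0, p(0)), 0)))  →  f(e, k(p(0), p(0)))   [R7 at 2.2]
5. f(e, k(p(0), p(0)))  →  f(e, 0)   [R2 at 2]
6. f(e, 0)  →  e   [R4 at ε]

no — NF(t₁) = pair(pair(p(e), pair(e, 0)), 0), NF(t₂) = e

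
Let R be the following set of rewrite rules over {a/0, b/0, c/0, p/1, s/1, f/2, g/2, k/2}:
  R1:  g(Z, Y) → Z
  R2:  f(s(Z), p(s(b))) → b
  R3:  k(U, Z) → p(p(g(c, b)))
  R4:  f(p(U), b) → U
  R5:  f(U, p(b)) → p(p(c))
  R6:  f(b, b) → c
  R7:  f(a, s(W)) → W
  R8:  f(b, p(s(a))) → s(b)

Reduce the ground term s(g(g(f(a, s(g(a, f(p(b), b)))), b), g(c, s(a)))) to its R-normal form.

s(a)

1. s(g(g(f(a, s(g(a, f(p(b), b)))), b), g(c, s(a))))  →  s(g(f(a, s(g(a, f(p(b), b)))), b))   [R1 at 1]
2. s(g(f(a, s(g(a, f(p(b), b)))), b))  →  s(f(a, s(g(a, f(p(b), b)))))   [R1 at 1]
3. s(f(a, s(g(a, f(p(b), b)))))  →  s(g(a, f(p(b), b)))   [R7 at 1]
4. s(g(a, f(p(b), b)))  →  s(a)   [R1 at 1]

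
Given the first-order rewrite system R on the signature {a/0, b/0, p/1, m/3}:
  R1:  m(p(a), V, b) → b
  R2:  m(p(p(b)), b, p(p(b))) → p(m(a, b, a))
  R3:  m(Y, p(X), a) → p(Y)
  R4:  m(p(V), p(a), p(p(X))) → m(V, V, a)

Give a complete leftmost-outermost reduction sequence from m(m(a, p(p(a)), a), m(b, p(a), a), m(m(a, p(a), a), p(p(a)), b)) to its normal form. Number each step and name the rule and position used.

b

1. m(m(a, p(p(a)), a), m(b, p(a), a), m(m(a, p(a), a), p(p(a)), b))  →  m(p(a), m(b, p(a), a), m(m(a, p(a), a), p(p(a)), b))   [R3 at 1]
2. m(p(a), m(b, p(a), a), m(m(a, p(a), a), p(p(a)), b))  →  m(p(a), p(b), m(m(a, p(a), a), p(p(a)), b))   [R3 at 2]
3. m(p(a), p(b), m(m(a, p(a), a), p(p(a)), b))  →  m(p(a), p(b), m(p(a), p(p(a)), b))   [R3 at 3.1]
4. m(p(a), p(b), m(p(a), p(p(a)), b))  →  m(p(a), p(b), b)   [R1 at 3]
5. m(p(a), p(b), b)  →  b   [R1 at ε]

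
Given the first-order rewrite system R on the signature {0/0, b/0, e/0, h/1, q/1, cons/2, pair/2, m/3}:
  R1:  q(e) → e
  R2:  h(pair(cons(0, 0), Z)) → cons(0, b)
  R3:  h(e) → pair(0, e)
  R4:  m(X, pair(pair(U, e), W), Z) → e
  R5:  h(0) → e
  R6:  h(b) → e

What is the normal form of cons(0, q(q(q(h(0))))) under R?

1. cons(0, q(q(q(h(0)))))  →  cons(0, q(q(q(e))))   [R5 at 2.1.1.1]
2. cons(0, q(q(q(e))))  →  cons(0, q(q(e)))   [R1 at 2.1.1]
3. cons(0, q(q(e)))  →  cons(0, q(e))   [R1 at 2.1]
4. cons(0, q(e))  →  cons(0, e)   [R1 at 2]

cons(0, e)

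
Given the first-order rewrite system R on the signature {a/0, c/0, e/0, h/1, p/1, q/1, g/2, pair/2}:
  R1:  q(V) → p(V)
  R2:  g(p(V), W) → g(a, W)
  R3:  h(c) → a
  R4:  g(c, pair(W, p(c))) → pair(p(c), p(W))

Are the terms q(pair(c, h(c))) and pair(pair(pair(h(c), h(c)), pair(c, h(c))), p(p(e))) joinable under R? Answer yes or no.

no — NF(t₁) = p(pair(c, a)), NF(t₂) = pair(pair(pair(a, a), pair(c, a)), p(p(e)))

Reduce t₁ = q(pair(c, h(c))):
1. q(pair(c, h(c)))  →  p(pair(c, h(c)))   [R1 at ε]
2. p(pair(c, h(c)))  →  p(pair(c, a))   [R3 at 1.2]

Reduce t₂ = pair(pair(pair(h(c), h(c)), pair(c, h(c))), p(p(e))):
1. pair(pair(pair(h(c), h(c)), pair(c, h(c))), p(p(e)))  →  pair(pair(pair(a, h(c)), pair(c, h(c))), p(p(e)))   [R3 at 1.1.1]
2. pair(pair(pair(a, h(c)), pair(c, h(c))), p(p(e)))  →  pair(pair(pair(a, a), pair(c, h(c))), p(p(e)))   [R3 at 1.1.2]
3. pair(pair(pair(a, a), pair(c, h(c))), p(p(e)))  →  pair(pair(pair(a, a), pair(c, a)), p(p(e)))   [R3 at 1.2.2]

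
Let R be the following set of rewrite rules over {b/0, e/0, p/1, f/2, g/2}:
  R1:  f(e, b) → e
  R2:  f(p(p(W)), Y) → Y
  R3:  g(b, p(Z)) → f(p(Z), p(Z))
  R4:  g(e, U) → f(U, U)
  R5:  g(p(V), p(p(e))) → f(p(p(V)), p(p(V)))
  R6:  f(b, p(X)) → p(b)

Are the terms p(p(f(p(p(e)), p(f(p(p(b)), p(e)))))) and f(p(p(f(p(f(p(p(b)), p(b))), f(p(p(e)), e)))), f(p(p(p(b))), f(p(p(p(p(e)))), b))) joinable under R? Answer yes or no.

Reduce t₁ = p(p(f(p(p(e)), p(f(p(p(b)), p(e)))))):
1. p(p(f(p(p(e)), p(f(p(p(b)), p(e))))))  →  p(p(p(f(p(p(b)), p(e)))))   [R2 at 1.1]
2. p(p(p(f(p(p(b)), p(e)))))  →  p(p(p(p(e))))   [R2 at 1.1.1]

Reduce t₂ = f(p(p(f(p(f(p(p(b)), p(b))), f(p(p(e)), e)))), f(p(p(p(b))), f(p(p(p(p(e)))), b))):
1. f(p(p(f(p(f(p(p(b)), p(b))), f(p(p(e)), e)))), f(p(p(p(b))), f(p(p(p(p(e)))), b)))  →  f(p(p(p(b))), f(p(p(p(p(e)))), b))   [R2 at ε]
2. f(p(p(p(b))), f(p(p(p(p(e)))), b))  →  f(p(p(p(p(e)))), b)   [R2 at ε]
3. f(p(p(p(p(e)))), b)  →  b   [R2 at ε]

no — NF(t₁) = p(p(p(p(e)))), NF(t₂) = b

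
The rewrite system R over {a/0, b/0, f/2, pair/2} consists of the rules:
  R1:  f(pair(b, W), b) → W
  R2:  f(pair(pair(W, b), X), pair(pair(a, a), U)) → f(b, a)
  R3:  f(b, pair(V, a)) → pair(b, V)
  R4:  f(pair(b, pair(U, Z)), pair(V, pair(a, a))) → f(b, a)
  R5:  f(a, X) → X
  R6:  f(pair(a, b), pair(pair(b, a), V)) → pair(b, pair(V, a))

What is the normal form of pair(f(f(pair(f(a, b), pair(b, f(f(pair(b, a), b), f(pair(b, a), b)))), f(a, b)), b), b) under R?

1. pair(f(f(pair(f(a, b), pair(b, f(f(pair(b, a), b), f(pair(b, a), b)))), f(a, b)), b), b)  →  pair(f(f(pair(b, pair(b, f(f(pair(b, a), b), f(pair(b, a), b)))), f(a, b)), b), b)   [R5 at 1.1.1.1]
2. pair(f(f(pair(b, pair(b, f(f(pair(b, a), b), f(pair(b, a), b)))), f(a, b)), b), b)  →  pair(f(f(pair(b, pair(b, f(a, f(pair(b, a), b)))), f(a, b)), b), b)   [R1 at 1.1.1.2.2.1]
3. pair(f(f(pair(b, pair(b, f(a, f(pair(b, a), b)))), f(a, b)), b), b)  →  pair(f(f(pair(b, pair(b, f(pair(b, a), b))), f(a, b)), b), b)   [R5 at 1.1.1.2.2]
4. pair(f(f(pair(b, pair(b, f(pair(b, a), b))), f(a, b)), b), b)  →  pair(f(f(pair(b, pair(b, a)), f(a, b)), b), b)   [R1 at 1.1.1.2.2]
5. pair(f(f(pair(b, pair(b, a)), f(a, b)), b), b)  →  pair(f(f(pair(b, pair(b, a)), b), b), b)   [R5 at 1.1.2]
6. pair(f(f(pair(b, pair(b, a)), b), b), b)  →  pair(f(pair(b, a), b), b)   [R1 at 1.1]
7. pair(f(pair(b, a), b), b)  →  pair(a, b)   [R1 at 1]

pair(a, b)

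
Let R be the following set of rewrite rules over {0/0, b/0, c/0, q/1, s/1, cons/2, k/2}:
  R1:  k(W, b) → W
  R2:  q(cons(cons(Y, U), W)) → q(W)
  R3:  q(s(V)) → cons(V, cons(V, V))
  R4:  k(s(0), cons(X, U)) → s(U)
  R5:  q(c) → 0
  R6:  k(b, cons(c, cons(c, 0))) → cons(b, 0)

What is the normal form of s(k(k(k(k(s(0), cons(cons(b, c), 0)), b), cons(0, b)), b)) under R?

1. s(k(k(k(k(s(0), cons(cons(b, c), 0)), b), cons(0, b)), b))  →  s(k(k(k(s(0), cons(cons(b, c), 0)), b), cons(0, b)))   [R1 at 1]
2. s(k(k(k(s(0), cons(cons(b, c), 0)), b), cons(0, b)))  →  s(k(k(s(0), cons(cons(b, c), 0)), cons(0, b)))   [R1 at 1.1]
3. s(k(k(s(0), cons(cons(b, c), 0)), cons(0, b)))  →  s(k(s(0), cons(0, b)))   [R4 at 1.1]
4. s(k(s(0), cons(0, b)))  →  s(s(b))   [R4 at 1]

s(s(b))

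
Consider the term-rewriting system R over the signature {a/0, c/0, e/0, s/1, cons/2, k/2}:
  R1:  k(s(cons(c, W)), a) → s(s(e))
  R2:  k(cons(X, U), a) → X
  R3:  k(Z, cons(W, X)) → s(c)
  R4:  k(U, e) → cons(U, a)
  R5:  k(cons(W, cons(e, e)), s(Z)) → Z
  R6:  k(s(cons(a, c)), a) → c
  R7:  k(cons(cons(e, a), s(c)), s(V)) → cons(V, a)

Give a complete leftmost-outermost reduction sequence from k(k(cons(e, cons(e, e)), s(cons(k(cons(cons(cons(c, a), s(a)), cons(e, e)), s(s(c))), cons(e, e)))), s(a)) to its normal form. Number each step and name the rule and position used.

1. k(k(cons(e, cons(e, e)), s(cons(k(cons(cons(cons(c, a), s(a)), cons(e, e)), s(s(c))), cons(e, e)))), s(a))  →  k(cons(k(cons(cons(cons(c, a), s(a)), cons(e, e)), s(s(c))), cons(e, e)), s(a))   [R5 at 1]
2. k(cons(k(cons(cons(cons(c, a), s(a)), cons(e, e)), s(s(c))), cons(e, e)), s(a))  →  a   [R5 at ε]

a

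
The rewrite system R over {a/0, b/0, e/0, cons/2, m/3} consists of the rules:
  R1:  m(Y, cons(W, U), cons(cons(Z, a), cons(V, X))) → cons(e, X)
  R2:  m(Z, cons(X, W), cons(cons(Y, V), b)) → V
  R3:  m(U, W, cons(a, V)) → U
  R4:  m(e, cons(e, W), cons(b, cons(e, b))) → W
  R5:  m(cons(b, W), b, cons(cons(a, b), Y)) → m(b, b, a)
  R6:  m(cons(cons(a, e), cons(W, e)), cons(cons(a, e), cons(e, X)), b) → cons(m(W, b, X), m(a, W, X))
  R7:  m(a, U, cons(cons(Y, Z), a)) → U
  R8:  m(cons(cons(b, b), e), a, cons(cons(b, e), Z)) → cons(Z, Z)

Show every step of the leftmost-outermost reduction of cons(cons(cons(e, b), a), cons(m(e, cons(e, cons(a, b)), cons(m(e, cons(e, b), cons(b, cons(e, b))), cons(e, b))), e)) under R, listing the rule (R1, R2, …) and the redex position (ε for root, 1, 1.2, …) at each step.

1. cons(cons(cons(e, b), a), cons(m(e, cons(e, cons(a, b)), cons(m(e, cons(e, b), cons(b, cons(e, b))), cons(e, b))), e))  →  cons(cons(cons(e, b), a), cons(m(e, cons(e, cons(a, b)), cons(b, cons(e, b))), e))   [R4 at 2.1.3.1]
2. cons(cons(cons(e, b), a), cons(m(e, cons(e, cons(a, b)), cons(b, cons(e, b))), e))  →  cons(cons(cons(e, b), a), cons(cons(a, b), e))   [R4 at 2.1]

cons(cons(cons(e, b), a), cons(cons(a, b), e))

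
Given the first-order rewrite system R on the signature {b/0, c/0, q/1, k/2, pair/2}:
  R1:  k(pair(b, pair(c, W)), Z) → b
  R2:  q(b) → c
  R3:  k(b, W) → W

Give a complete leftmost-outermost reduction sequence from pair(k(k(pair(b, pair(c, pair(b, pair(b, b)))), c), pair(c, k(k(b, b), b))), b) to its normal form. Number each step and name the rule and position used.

1. pair(k(k(pair(b, pair(c, pair(b, pair(b, b)))), c), pair(c, k(k(b, b), b))), b)  →  pair(k(b, pair(c, k(k(b, b), b))), b)   [R1 at 1.1]
2. pair(k(b, pair(c, k(k(b, b), b))), b)  →  pair(pair(c, k(k(b, b), b)), b)   [R3 at 1]
3. pair(pair(c, k(k(b, b), b)), b)  →  pair(pair(c, k(b, b)), b)   [R3 at 1.2.1]
4. pair(pair(c, k(b, b)), b)  →  pair(pair(c, b), b)   [R3 at 1.2]

pair(pair(c, b), b)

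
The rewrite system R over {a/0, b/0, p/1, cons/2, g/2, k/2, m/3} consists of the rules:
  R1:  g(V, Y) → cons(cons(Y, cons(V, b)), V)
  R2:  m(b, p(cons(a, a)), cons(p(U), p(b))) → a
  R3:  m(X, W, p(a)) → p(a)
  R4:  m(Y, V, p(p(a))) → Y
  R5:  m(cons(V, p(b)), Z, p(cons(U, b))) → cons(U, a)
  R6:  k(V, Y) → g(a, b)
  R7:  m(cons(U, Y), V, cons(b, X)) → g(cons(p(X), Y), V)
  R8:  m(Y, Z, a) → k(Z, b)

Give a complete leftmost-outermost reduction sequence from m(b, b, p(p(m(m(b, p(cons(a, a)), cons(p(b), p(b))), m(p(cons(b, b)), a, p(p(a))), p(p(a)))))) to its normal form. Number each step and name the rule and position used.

b

1. m(b, b, p(p(m(m(b, p(cons(a, a)), cons(p(b), p(b))), m(p(cons(b, b)), a, p(p(a))), p(p(a))))))  →  m(b, b, p(p(m(b, p(cons(a, a)), cons(p(b), p(b))))))   [R4 at 3.1.1]
2. m(b, b, p(p(m(b, p(cons(a, a)), cons(p(b), p(b))))))  →  m(b, b, p(p(a)))   [R2 at 3.1.1]
3. m(b, b, p(p(a)))  →  b   [R4 at ε]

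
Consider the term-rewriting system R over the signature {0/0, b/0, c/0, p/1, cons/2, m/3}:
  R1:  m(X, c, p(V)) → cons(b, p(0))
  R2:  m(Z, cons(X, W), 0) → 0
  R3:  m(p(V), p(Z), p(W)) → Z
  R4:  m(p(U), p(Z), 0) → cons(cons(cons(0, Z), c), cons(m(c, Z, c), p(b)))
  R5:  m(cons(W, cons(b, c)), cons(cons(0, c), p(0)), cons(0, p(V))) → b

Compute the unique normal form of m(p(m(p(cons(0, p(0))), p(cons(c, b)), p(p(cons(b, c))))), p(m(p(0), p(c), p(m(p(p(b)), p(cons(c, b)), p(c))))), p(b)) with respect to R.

1. m(p(m(p(cons(0, p(0))), p(cons(c, b)), p(p(cons(b, c))))), p(m(p(0), p(c), p(m(p(p(b)), p(cons(c, b)), p(c))))), p(b))  →  m(p(0), p(c), p(m(p(p(b)), p(cons(c, b)), p(c))))   [R3 at ε]
2. m(p(0), p(c), p(m(p(p(b)), p(cons(c, b)), p(c))))  →  c   [R3 at ε]

c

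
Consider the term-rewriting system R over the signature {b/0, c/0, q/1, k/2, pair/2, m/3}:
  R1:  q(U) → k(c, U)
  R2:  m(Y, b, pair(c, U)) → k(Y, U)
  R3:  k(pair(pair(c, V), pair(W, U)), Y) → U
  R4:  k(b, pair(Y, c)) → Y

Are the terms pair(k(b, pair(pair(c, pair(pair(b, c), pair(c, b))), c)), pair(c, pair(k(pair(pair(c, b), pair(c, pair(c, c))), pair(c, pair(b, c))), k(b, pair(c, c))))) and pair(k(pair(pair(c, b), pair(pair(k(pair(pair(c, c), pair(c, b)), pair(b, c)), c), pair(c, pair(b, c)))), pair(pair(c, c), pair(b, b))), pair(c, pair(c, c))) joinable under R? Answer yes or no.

no — NF(t₁) = pair(pair(c, pair(pair(b, c), pair(c, b))), pair(c, pair(pair(c, c), c))), NF(t₂) = pair(pair(c, pair(b, c)), pair(c, pair(c, c)))

Reduce t₁ = pair(k(b, pair(pair(c, pair(pair(b, c), pair(c, b))), c)), pair(c, pair(k(pair(pair(c, b), pair(c, pair(c, c))), pair(c, pair(b, c))), k(b, pair(c, c))))):
1. pair(k(b, pair(pair(c, pair(pair(b, c), pair(c, b))), c)), pair(c, pair(k(pair(pair(c, b), pair(c, pair(c, c))), pair(c, pair(b, c))), k(b, pair(c, c)))))  →  pair(pair(c, pair(pair(b, c), pair(c, b))), pair(c, pair(k(pair(pair(c, b), pair(c, pair(c, c))), pair(c, pair(b, c))), k(b, pair(c, c)))))   [R4 at 1]
2. pair(pair(c, pair(pair(b, c), pair(c, b))), pair(c, pair(k(pair(pair(c, b), pair(c, pair(c, c))), pair(c, pair(b, c))), k(b, pair(c, c)))))  →  pair(pair(c, pair(pair(b, c), pair(c, b))), pair(c, pair(pair(c, c), k(b, pair(c, c)))))   [R3 at 2.2.1]
3. pair(pair(c, pair(pair(b, c), pair(c, b))), pair(c, pair(pair(c, c), k(b, pair(c, c)))))  →  pair(pair(c, pair(pair(b, c), pair(c, b))), pair(c, pair(pair(c, c), c)))   [R4 at 2.2.2]

Reduce t₂ = pair(k(pair(pair(c, b), pair(pair(k(pair(pair(c, c), pair(c, b)), pair(b, c)), c), pair(c, pair(b, c)))), pair(pair(c, c), pair(b, b))), pair(c, pair(c, c))):
1. pair(k(pair(pair(c, b), pair(pair(k(pair(pair(c, c), pair(c, b)), pair(b, c)), c), pair(c, pair(b, c)))), pair(pair(c, c), pair(b, b))), pair(c, pair(c, c)))  →  pair(pair(c, pair(b, c)), pair(c, pair(c, c)))   [R3 at 1]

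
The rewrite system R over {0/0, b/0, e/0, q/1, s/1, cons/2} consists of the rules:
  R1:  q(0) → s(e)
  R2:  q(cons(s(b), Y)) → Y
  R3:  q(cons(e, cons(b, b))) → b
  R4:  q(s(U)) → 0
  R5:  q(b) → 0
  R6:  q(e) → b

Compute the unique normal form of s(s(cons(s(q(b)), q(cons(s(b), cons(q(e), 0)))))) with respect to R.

s(s(cons(s(0), cons(b, 0))))

1. s(s(cons(s(q(b)), q(cons(s(b), cons(q(e), 0))))))  →  s(s(cons(s(0), q(cons(s(b), cons(q(e), 0))))))   [R5 at 1.1.1.1]
2. s(s(cons(s(0), q(cons(s(b), cons(q(e), 0))))))  →  s(s(cons(s(0), cons(q(e), 0))))   [R2 at 1.1.2]
3. s(s(cons(s(0), cons(q(e), 0))))  →  s(s(cons(s(0), cons(b, 0))))   [R6 at 1.1.2.1]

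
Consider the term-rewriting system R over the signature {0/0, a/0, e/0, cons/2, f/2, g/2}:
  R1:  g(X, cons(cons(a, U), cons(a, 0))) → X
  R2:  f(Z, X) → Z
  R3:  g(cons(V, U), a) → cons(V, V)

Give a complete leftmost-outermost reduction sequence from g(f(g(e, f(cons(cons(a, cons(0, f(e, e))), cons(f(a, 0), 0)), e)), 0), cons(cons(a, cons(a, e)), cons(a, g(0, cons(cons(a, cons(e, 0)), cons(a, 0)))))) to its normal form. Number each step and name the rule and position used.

1. g(f(g(e, f(cons(cons(a, cons(0, f(e, e))), cons(f(a, 0), 0)), e)), 0), cons(cons(a, cons(a, e)), cons(a, g(0, cons(cons(a, cons(e, 0)), cons(a, 0))))))  →  g(g(e, f(cons(cons(a, cons(0, f(e, e))), cons(f(a, 0), 0)), e)), cons(cons(a, cons(a, e)), cons(a, g(0, cons(cons(a, cons(e, 0)), cons(a, 0))))))   [R2 at 1]
2. g(g(e, f(cons(cons(a, cons(0, f(e, e))), cons(f(a, 0), 0)), e)), cons(cons(a, cons(a, e)), cons(a, g(0, cons(cons(a, cons(e, 0)), cons(a, 0))))))  →  g(g(e, cons(cons(a, cons(0, f(e, e))), cons(f(a, 0), 0))), cons(cons(a, cons(a, e)), cons(a, g(0, cons(cons(a, cons(e, 0)), cons(a, 0))))))   [R2 at 1.2]
3. g(g(e, cons(cons(a, cons(0, f(e, e))), cons(f(a, 0), 0))), cons(cons(a, cons(a, e)), cons(a, g(0, cons(cons(a, cons(e, 0)), cons(a, 0))))))  →  g(g(e, cons(cons(a, cons(0, e)), cons(f(a, 0), 0))), cons(cons(a, cons(a, e)), cons(a, g(0, cons(cons(a, cons(e, 0)), cons(a, 0))))))   [R2 at 1.2.1.2.2]
4. g(g(e, cons(cons(a, cons(0, e)), cons(f(a, 0), 0))), cons(cons(a, cons(a, e)), cons(a, g(0, cons(cons(a, cons(e, 0)), cons(a, 0))))))  →  g(g(e, cons(cons(a, cons(0, e)), cons(a, 0))), cons(cons(a, cons(a, e)), cons(a, g(0, cons(cons(a, cons(e, 0)), cons(a, 0))))))   [R2 at 1.2.2.1]
5. g(g(e, cons(cons(a, cons(0, e)), cons(a, 0))), cons(cons(a, cons(a, e)), cons(a, g(0, cons(cons(a, cons(e, 0)), cons(a, 0))))))  →  g(e, cons(cons(a, cons(a, e)), cons(a, g(0, cons(cons(a, cons(e, 0)), cons(a, 0))))))   [R1 at 1]
6. g(e, cons(cons(a, cons(a, e)), cons(a, g(0, cons(cons(a, cons(e, 0)), cons(a, 0))))))  →  g(e, cons(cons(a, cons(a, e)), cons(a, 0)))   [R1 at 2.2.2]
7. g(e, cons(cons(a, cons(a, e)), cons(a, 0)))  →  e   [R1 at ε]

e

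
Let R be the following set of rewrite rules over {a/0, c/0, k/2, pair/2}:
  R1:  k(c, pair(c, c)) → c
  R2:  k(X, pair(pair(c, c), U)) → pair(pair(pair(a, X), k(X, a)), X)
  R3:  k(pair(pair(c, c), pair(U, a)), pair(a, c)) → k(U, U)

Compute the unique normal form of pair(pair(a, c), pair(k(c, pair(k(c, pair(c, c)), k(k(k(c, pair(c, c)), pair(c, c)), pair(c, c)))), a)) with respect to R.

pair(pair(a, c), pair(c, a))

1. pair(pair(a, c), pair(k(c, pair(k(c, pair(c, c)), k(k(k(c, pair(c, c)), pair(c, c)), pair(c, c)))), a))  →  pair(pair(a, c), pair(k(c, pair(c, k(k(k(c, pair(c, c)), pair(c, c)), pair(c, c)))), a))   [R1 at 2.1.2.1]
2. pair(pair(a, c), pair(k(c, pair(c, k(k(k(c, pair(c, c)), pair(c, c)), pair(c, c)))), a))  →  pair(pair(a, c), pair(k(c, pair(c, k(k(c, pair(c, c)), pair(c, c)))), a))   [R1 at 2.1.2.2.1.1]
3. pair(pair(a, c), pair(k(c, pair(c, k(k(c, pair(c, c)), pair(c, c)))), a))  →  pair(pair(a, c), pair(k(c, pair(c, k(c, pair(c, c)))), a))   [R1 at 2.1.2.2.1]
4. pair(pair(a, c), pair(k(c, pair(c, k(c, pair(c, c)))), a))  →  pair(pair(a, c), pair(k(c, pair(c, c)), a))   [R1 at 2.1.2.2]
5. pair(pair(a, c), pair(k(c, pair(c, c)), a))  →  pair(pair(a, c), pair(c, a))   [R1 at 2.1]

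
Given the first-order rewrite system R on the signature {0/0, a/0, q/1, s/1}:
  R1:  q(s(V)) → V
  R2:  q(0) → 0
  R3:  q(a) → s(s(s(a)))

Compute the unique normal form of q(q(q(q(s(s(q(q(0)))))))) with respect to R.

1. q(q(q(q(s(s(q(q(0))))))))  →  q(q(q(s(q(q(0))))))   [R1 at 1.1.1]
2. q(q(q(s(q(q(0))))))  →  q(q(q(q(0))))   [R1 at 1.1]
3. q(q(q(q(0))))  →  q(q(q(0)))   [R2 at 1.1.1]
4. q(q(q(0)))  →  q(q(0))   [R2 at 1.1]
5. q(q(0))  →  q(0)   [R2 at 1]
6. q(0)  →  0   [R2 at ε]

0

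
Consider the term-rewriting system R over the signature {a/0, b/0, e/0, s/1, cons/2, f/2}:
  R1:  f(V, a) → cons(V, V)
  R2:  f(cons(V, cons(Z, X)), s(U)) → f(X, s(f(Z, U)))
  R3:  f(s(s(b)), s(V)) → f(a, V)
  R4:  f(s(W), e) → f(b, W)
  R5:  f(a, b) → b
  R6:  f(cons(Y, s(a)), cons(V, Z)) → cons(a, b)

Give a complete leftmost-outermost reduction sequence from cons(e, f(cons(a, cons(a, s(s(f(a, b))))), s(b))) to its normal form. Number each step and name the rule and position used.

1. cons(e, f(cons(a, cons(a, s(s(f(a, b))))), s(b)))  →  cons(e, f(s(s(f(a, b))), s(f(a, b))))   [R2 at 2]
2. cons(e, f(s(s(f(a, b))), s(f(a, b))))  →  cons(e, f(s(s(b)), s(f(a, b))))   [R5 at 2.1.1.1]
3. cons(e, f(s(s(b)), s(f(a, b))))  →  cons(e, f(a, f(a, b)))   [R3 at 2]
4. cons(e, f(a, f(a, b)))  →  cons(e, f(a, b))   [R5 at 2.2]
5. cons(e, f(a, b))  →  cons(e, b)   [R5 at 2]

cons(e, b)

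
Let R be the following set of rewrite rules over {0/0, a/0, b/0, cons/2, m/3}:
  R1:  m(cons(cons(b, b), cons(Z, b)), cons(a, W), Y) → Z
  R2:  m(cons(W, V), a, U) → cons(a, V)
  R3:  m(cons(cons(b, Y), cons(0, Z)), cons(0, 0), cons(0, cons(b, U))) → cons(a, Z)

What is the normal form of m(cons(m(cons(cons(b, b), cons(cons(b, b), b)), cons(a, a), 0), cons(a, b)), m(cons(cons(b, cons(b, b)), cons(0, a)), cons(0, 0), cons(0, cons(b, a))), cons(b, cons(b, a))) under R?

1. m(cons(m(cons(cons(b, b), cons(cons(b, b), b)), cons(a, a), 0), cons(a, b)), m(cons(cons(b, cons(b, b)), cons(0, a)), cons(0, 0), cons(0, cons(b, a))), cons(b, cons(b, a)))  →  m(cons(cons(b, b), cons(a, b)), m(cons(cons(b, cons(b, b)), cons(0, a)), cons(0, 0), cons(0, cons(b, a))), cons(b, cons(b, a)))   [R1 at 1.1]
2. m(cons(cons(b, b), cons(a, b)), m(cons(cons(b, cons(b, b)), cons(0, a)), cons(0, 0), cons(0, cons(b, a))), cons(b, cons(b, a)))  →  m(cons(cons(b, b), cons(a, b)), cons(a, a), cons(b, cons(b, a)))   [R3 at 2]
3. m(cons(cons(b, b), cons(a, b)), cons(a, a), cons(b, cons(b, a)))  →  a   [R1 at ε]

a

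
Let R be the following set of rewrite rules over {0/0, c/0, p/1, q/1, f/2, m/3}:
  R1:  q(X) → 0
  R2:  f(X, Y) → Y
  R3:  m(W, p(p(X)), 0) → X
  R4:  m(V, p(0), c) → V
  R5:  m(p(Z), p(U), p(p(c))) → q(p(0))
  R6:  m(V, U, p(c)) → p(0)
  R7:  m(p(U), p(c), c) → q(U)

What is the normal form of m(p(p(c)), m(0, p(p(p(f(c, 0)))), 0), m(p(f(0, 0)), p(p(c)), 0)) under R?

p(p(c))

1. m(p(p(c)), m(0, p(p(p(f(c, 0)))), 0), m(p(f(0, 0)), p(p(c)), 0))  →  m(p(p(c)), p(f(c, 0)), m(p(f(0, 0)), p(p(c)), 0))   [R3 at 2]
2. m(p(p(c)), p(f(c, 0)), m(p(f(0, 0)), p(p(c)), 0))  →  m(p(p(c)), p(0), m(p(f(0, 0)), p(p(c)), 0))   [R2 at 2.1]
3. m(p(p(c)), p(0), m(p(f(0, 0)), p(p(c)), 0))  →  m(p(p(c)), p(0), c)   [R3 at 3]
4. m(p(p(c)), p(0), c)  →  p(p(c))   [R4 at ε]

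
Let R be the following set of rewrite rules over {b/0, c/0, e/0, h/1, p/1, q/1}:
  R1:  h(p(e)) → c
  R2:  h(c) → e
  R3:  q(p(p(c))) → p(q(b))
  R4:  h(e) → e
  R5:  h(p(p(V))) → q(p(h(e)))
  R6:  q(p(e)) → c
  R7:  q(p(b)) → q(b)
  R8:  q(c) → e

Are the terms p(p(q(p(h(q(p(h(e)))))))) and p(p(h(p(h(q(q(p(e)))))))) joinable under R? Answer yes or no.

yes — NF(t₁) = p(p(c)), NF(t₂) = p(p(c))

Reduce t₁ = p(p(q(p(h(q(p(h(e)))))))):
1. p(p(q(p(h(q(p(h(e))))))))  →  p(p(q(p(h(q(p(e)))))))   [R4 at 1.1.1.1.1.1.1]
2. p(p(q(p(h(q(p(e)))))))  →  p(p(q(p(h(c)))))   [R6 at 1.1.1.1.1]
3. p(p(q(p(h(c)))))  →  p(p(q(p(e))))   [R2 at 1.1.1.1]
4. p(p(q(p(e))))  →  p(p(c))   [R6 at 1.1]

Reduce t₂ = p(p(h(p(h(q(q(p(e)))))))):
1. p(p(h(p(h(q(q(p(e))))))))  →  p(p(h(p(h(q(c))))))   [R6 at 1.1.1.1.1.1]
2. p(p(h(p(h(q(c))))))  →  p(p(h(p(h(e)))))   [R8 at 1.1.1.1.1]
3. p(p(h(p(h(e)))))  →  p(p(h(p(e))))   [R4 at 1.1.1.1]
4. p(p(h(p(e))))  →  p(p(c))   [R1 at 1.1]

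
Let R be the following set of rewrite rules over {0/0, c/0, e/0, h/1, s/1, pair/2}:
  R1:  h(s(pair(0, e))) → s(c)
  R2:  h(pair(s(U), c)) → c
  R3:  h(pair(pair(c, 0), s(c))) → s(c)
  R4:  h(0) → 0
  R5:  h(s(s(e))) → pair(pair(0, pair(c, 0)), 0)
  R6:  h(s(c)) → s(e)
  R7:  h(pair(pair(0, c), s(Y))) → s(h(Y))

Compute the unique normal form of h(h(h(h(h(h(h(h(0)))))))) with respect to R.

0

1. h(h(h(h(h(h(h(h(0))))))))  →  h(h(h(h(h(h(h(0)))))))   [R4 at 1.1.1.1.1.1.1]
2. h(h(h(h(h(h(h(0)))))))  →  h(h(h(h(h(h(0))))))   [R4 at 1.1.1.1.1.1]
3. h(h(h(h(h(h(0))))))  →  h(h(h(h(h(0)))))   [R4 at 1.1.1.1.1]
4. h(h(h(h(h(0)))))  →  h(h(h(h(0))))   [R4 at 1.1.1.1]
5. h(h(h(h(0))))  →  h(h(h(0)))   [R4 at 1.1.1]
6. h(h(h(0)))  →  h(h(0))   [R4 at 1.1]
7. h(h(0))  →  h(0)   [R4 at 1]
8. h(0)  →  0   [R4 at ε]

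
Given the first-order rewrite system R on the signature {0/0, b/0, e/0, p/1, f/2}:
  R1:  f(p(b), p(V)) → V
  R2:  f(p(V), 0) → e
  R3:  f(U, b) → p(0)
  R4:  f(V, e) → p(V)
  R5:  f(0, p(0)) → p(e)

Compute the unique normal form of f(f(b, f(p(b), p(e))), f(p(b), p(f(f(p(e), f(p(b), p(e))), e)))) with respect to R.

p(p(e))

1. f(f(b, f(p(b), p(e))), f(p(b), p(f(f(p(e), f(p(b), p(e))), e))))  →  f(f(b, e), f(p(b), p(f(f(p(e), f(p(b), p(e))), e))))   [R1 at 1.2]
2. f(f(b, e), f(p(b), p(f(f(p(e), f(p(b), p(e))), e))))  →  f(p(b), f(p(b), p(f(f(p(e), f(p(b), p(e))), e))))   [R4 at 1]
3. f(p(b), f(p(b), p(f(f(p(e), f(p(b), p(e))), e))))  →  f(p(b), f(f(p(e), f(p(b), p(e))), e))   [R1 at 2]
4. f(p(b), f(f(p(e), f(p(b), p(e))), e))  →  f(p(b), p(f(p(e), f(p(b), p(e)))))   [R4 at 2]
5. f(p(b), p(f(p(e), f(p(b), p(e)))))  →  f(p(e), f(p(b), p(e)))   [R1 at ε]
6. f(p(e), f(p(b), p(e)))  →  f(p(e), e)   [R1 at 2]
7. f(p(e), e)  →  p(p(e))   [R4 at ε]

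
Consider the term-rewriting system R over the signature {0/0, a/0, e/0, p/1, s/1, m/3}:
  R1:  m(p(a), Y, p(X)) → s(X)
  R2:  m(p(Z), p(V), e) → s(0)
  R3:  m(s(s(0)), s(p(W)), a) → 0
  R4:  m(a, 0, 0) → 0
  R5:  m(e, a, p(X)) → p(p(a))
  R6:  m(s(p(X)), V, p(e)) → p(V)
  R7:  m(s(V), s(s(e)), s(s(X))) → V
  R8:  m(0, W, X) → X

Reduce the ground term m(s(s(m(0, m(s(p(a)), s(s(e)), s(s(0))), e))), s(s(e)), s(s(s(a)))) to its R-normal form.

s(e)

1. m(s(s(m(0, m(s(p(a)), s(s(e)), s(s(0))), e))), s(s(e)), s(s(s(a))))  →  s(m(0, m(s(p(a)), s(s(e)), s(s(0))), e))   [R7 at ε]
2. s(m(0, m(s(p(a)), s(s(e)), s(s(0))), e))  →  s(e)   [R8 at 1]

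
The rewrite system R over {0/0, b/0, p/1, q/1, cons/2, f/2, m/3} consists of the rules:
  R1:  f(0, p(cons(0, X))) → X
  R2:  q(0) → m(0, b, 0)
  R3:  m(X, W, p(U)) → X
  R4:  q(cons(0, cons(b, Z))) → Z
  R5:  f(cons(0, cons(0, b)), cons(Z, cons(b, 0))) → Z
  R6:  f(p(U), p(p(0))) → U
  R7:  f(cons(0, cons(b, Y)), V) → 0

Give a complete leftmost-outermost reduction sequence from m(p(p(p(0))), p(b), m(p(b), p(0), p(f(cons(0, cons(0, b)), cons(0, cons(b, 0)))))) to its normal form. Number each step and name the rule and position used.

1. m(p(p(p(0))), p(b), m(p(b), p(0), p(f(cons(0, cons(0, b)), cons(0, cons(b, 0))))))  →  m(p(p(p(0))), p(b), p(b))   [R3 at 3]
2. m(p(p(p(0))), p(b), p(b))  →  p(p(p(0)))   [R3 at ε]

p(p(p(0)))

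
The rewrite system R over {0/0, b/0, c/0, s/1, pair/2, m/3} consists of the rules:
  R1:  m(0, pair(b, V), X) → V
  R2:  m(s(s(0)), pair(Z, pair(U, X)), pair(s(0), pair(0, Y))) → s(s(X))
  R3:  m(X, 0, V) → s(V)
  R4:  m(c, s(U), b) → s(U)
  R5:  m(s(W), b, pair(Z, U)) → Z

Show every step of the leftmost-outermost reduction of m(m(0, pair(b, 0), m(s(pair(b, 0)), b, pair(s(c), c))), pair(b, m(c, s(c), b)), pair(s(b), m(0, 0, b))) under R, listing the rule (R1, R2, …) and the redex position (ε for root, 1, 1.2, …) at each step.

s(c)

1. m(m(0, pair(b, 0), m(s(pair(b, 0)), b, pair(s(c), c))), pair(b, m(c, s(c), b)), pair(s(b), m(0, 0, b)))  →  m(0, pair(b, m(c, s(c), b)), pair(s(b), m(0, 0, b)))   [R1 at 1]
2. m(0, pair(b, m(c, s(c), b)), pair(s(b), m(0, 0, b)))  →  m(c, s(c), b)   [R1 at ε]
3. m(c, s(c), b)  →  s(c)   [R4 at ε]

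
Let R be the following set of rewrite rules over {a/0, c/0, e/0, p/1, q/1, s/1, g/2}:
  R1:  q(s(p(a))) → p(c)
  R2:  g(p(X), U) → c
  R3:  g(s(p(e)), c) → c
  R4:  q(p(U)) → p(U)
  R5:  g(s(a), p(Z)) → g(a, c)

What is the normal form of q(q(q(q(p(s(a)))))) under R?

1. q(q(q(q(p(s(a))))))  →  q(q(q(p(s(a)))))   [R4 at 1.1.1]
2. q(q(q(p(s(a)))))  →  q(q(p(s(a))))   [R4 at 1.1]
3. q(q(p(s(a))))  →  q(p(s(a)))   [R4 at 1]
4. q(p(s(a)))  →  p(s(a))   [R4 at ε]

p(s(a))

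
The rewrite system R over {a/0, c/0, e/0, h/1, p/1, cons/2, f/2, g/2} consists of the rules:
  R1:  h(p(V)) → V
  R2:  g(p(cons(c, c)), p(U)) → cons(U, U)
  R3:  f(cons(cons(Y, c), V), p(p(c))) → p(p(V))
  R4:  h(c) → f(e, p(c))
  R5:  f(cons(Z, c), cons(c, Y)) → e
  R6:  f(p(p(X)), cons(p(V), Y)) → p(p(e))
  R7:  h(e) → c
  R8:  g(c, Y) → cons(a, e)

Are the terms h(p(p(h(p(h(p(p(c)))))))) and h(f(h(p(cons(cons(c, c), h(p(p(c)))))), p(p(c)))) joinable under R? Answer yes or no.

yes — NF(t₁) = p(p(c)), NF(t₂) = p(p(c))

Reduce t₁ = h(p(p(h(p(h(p(p(c)))))))):
1. h(p(p(h(p(h(p(p(c))))))))  →  p(h(p(h(p(p(c))))))   [R1 at ε]
2. p(h(p(h(p(p(c))))))  →  p(h(p(p(c))))   [R1 at 1]
3. p(h(p(p(c))))  →  p(p(c))   [R1 at 1]

Reduce t₂ = h(f(h(p(cons(cons(c, c), h(p(p(c)))))), p(p(c)))):
1. h(f(h(p(cons(cons(c, c), h(p(p(c)))))), p(p(c))))  →  h(f(cons(cons(c, c), h(p(p(c)))), p(p(c))))   [R1 at 1.1]
2. h(f(cons(cons(c, c), h(p(p(c)))), p(p(c))))  →  h(p(p(h(p(p(c))))))   [R3 at 1]
3. h(p(p(h(p(p(c))))))  →  p(h(p(p(c))))   [R1 at ε]
4. p(h(p(p(c))))  →  p(p(c))   [R1 at 1]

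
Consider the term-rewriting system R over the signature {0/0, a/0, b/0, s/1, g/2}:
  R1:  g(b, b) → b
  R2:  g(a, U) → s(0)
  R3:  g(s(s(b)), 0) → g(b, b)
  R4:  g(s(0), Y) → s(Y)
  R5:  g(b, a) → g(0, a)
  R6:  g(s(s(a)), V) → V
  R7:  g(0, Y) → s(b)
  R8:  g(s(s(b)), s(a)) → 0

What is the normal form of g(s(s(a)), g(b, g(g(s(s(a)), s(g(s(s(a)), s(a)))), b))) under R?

b

1. g(s(s(a)), g(b, g(g(s(s(a)), s(g(s(s(a)), s(a)))), b)))  →  g(b, g(g(s(s(a)), s(g(s(s(a)), s(a)))), b))   [R6 at ε]
2. g(b, g(g(s(s(a)), s(g(s(s(a)), s(a)))), b))  →  g(b, g(s(g(s(s(a)), s(a))), b))   [R6 at 2.1]
3. g(b, g(s(g(s(s(a)), s(a))), b))  →  g(b, g(s(s(a)), b))   [R6 at 2.1.1]
4. g(b, g(s(s(a)), b))  →  g(b, b)   [R6 at 2]
5. g(b, b)  →  b   [R1 at ε]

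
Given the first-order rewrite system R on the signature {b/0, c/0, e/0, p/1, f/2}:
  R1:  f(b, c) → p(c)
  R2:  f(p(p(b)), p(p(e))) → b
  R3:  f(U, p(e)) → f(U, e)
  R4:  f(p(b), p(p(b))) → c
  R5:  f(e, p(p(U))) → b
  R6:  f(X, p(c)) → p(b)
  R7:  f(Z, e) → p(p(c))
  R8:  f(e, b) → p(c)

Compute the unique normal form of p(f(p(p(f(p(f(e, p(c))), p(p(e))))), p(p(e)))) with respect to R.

1. p(f(p(p(f(p(f(e, p(c))), p(p(e))))), p(p(e))))  →  p(f(p(p(f(p(p(b)), p(p(e))))), p(p(e))))   [R6 at 1.1.1.1.1.1]
2. p(f(p(p(f(p(p(b)), p(p(e))))), p(p(e))))  →  p(f(p(p(b)), p(p(e))))   [R2 at 1.1.1.1]
3. p(f(p(p(b)), p(p(e))))  →  p(b)   [R2 at 1]

p(b)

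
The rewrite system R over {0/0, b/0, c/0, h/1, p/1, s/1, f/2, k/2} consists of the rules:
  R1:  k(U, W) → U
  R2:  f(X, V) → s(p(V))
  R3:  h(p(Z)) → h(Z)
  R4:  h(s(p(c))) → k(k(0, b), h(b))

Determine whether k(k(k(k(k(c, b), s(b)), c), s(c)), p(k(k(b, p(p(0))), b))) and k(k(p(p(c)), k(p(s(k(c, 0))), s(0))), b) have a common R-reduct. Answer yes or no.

Reduce t₁ = k(k(k(k(k(c, b), s(b)), c), s(c)), p(k(k(b, p(p(0))), b))):
1. k(k(k(k(k(c, b), s(b)), c), s(c)), p(k(k(b, p(p(0))), b)))  →  k(k(k(k(c, b), s(b)), c), s(c))   [R1 at ε]
2. k(k(k(k(c, b), s(b)), c), s(c))  →  k(k(k(c, b), s(b)), c)   [R1 at ε]
3. k(k(k(c, b), s(b)), c)  →  k(k(c, b), s(b))   [R1 at ε]
4. k(k(c, b), s(b))  →  k(c, b)   [R1 at ε]
5. k(c, b)  →  c   [R1 at ε]

Reduce t₂ = k(k(p(p(c)), k(p(s(k(c, 0))), s(0))), b):
1. k(k(p(p(c)), k(p(s(k(c, 0))), s(0))), b)  →  k(p(p(c)), k(p(s(k(c, 0))), s(0)))   [R1 at ε]
2. k(p(p(c)), k(p(s(k(c, 0))), s(0)))  →  p(p(c))   [R1 at ε]

no — NF(t₁) = c, NF(t₂) = p(p(c))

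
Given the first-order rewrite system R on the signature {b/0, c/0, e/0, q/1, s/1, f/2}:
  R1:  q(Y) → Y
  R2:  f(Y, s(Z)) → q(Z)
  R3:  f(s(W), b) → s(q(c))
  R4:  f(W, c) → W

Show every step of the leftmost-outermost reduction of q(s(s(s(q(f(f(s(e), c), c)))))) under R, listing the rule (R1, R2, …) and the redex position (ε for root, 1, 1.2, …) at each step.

s(s(s(s(e))))

1. q(s(s(s(q(f(f(s(e), c), c))))))  →  s(s(s(q(f(f(s(e), c), c)))))   [R1 at ε]
2. s(s(s(q(f(f(s(e), c), c)))))  →  s(s(s(f(f(s(e), c), c))))   [R1 at 1.1.1]
3. s(s(s(f(f(s(e), c), c))))  →  s(s(s(f(s(e), c))))   [R4 at 1.1.1]
4. s(s(s(f(s(e), c))))  →  s(s(s(s(e))))   [R4 at 1.1.1]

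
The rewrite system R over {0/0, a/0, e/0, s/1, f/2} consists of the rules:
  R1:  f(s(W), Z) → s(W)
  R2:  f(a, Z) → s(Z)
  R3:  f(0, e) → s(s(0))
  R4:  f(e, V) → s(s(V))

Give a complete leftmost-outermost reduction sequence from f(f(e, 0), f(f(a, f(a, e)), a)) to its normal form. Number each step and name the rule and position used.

1. f(f(e, 0), f(f(a, f(a, e)), a))  →  f(s(s(0)), f(f(a, f(a, e)), a))   [R4 at 1]
2. f(s(s(0)), f(f(a, f(a, e)), a))  →  s(s(0))   [R1 at ε]

s(s(0))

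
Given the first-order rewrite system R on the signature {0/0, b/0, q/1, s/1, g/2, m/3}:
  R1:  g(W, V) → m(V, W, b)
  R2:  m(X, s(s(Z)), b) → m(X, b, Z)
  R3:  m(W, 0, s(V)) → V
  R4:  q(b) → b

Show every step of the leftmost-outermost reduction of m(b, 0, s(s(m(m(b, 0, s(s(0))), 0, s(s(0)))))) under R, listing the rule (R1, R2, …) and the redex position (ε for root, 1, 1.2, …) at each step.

s(s(0))

1. m(b, 0, s(s(m(m(b, 0, s(s(0))), 0, s(s(0))))))  →  s(m(m(b, 0, s(s(0))), 0, s(s(0))))   [R3 at ε]
2. s(m(m(b, 0, s(s(0))), 0, s(s(0))))  →  s(s(0))   [R3 at 1]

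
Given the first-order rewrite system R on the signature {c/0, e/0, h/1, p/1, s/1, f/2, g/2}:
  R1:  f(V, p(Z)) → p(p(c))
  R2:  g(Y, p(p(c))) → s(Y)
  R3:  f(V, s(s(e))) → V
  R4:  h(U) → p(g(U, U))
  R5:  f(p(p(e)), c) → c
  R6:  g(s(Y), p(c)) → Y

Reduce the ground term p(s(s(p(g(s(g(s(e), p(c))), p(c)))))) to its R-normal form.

1. p(s(s(p(g(s(g(s(e), p(c))), p(c))))))  →  p(s(s(p(g(s(e), p(c))))))   [R6 at 1.1.1.1]
2. p(s(s(p(g(s(e), p(c))))))  →  p(s(s(p(e))))   [R6 at 1.1.1.1]

p(s(s(p(e))))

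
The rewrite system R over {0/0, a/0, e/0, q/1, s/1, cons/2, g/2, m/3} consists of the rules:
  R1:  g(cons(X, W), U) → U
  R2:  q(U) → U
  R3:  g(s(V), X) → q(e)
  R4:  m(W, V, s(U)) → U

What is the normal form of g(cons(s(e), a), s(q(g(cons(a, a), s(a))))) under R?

1. g(cons(s(e), a), s(q(g(cons(a, a), s(a)))))  →  s(q(g(cons(a, a), s(a))))   [R1 at ε]
2. s(q(g(cons(a, a), s(a))))  →  s(g(cons(a, a), s(a)))   [R2 at 1]
3. s(g(cons(a, a), s(a)))  →  s(s(a))   [R1 at 1]

s(s(a))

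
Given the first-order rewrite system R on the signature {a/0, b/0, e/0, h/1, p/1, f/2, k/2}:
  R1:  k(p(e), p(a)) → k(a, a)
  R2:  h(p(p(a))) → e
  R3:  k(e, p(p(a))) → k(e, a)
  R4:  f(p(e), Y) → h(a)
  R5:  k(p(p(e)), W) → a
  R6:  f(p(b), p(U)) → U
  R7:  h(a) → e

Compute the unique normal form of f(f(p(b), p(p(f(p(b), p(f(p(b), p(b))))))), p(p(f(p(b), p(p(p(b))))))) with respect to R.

p(p(p(b)))

1. f(f(p(b), p(p(f(p(b), p(f(p(b), p(b))))))), p(p(f(p(b), p(p(p(b)))))))  →  f(p(f(p(b), p(f(p(b), p(b))))), p(p(f(p(b), p(p(p(b)))))))   [R6 at 1]
2. f(p(f(p(b), p(f(p(b), p(b))))), p(p(f(p(b), p(p(p(b)))))))  →  f(p(f(p(b), p(b))), p(p(f(p(b), p(p(p(b)))))))   [R6 at 1.1]
3. f(p(f(p(b), p(b))), p(p(f(p(b), p(p(p(b)))))))  →  f(p(b), p(p(f(p(b), p(p(p(b)))))))   [R6 at 1.1]
4. f(p(b), p(p(f(p(b), p(p(p(b)))))))  →  p(f(p(b), p(p(p(b)))))   [R6 at ε]
5. p(f(p(b), p(p(p(b)))))  →  p(p(p(b)))   [R6 at 1]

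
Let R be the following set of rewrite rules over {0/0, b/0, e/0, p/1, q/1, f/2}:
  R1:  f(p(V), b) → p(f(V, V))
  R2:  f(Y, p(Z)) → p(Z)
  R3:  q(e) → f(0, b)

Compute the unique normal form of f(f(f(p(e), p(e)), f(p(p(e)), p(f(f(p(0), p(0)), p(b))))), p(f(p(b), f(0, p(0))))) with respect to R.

p(p(0))

1. f(f(f(p(e), p(e)), f(p(p(e)), p(f(f(p(0), p(0)), p(b))))), p(f(p(b), f(0, p(0)))))  →  p(f(p(b), f(0, p(0))))   [R2 at ε]
2. p(f(p(b), f(0, p(0))))  →  p(f(p(b), p(0)))   [R2 at 1.2]
3. p(f(p(b), p(0)))  →  p(p(0))   [R2 at 1]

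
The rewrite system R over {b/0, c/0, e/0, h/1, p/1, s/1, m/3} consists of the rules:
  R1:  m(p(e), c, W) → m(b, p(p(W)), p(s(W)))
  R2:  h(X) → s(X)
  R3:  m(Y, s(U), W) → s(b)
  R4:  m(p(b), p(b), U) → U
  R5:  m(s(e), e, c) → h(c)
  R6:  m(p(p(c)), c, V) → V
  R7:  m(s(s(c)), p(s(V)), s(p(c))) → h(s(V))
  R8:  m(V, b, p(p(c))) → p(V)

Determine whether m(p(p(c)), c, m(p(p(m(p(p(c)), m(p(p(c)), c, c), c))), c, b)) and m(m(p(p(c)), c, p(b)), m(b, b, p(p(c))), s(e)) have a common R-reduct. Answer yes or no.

no — NF(t₁) = b, NF(t₂) = s(e)

Reduce t₁ = m(p(p(c)), c, m(p(p(m(p(p(c)), m(p(p(c)), c, c), c))), c, b)):
1. m(p(p(c)), c, m(p(p(m(p(p(c)), m(p(p(c)), c, c), c))), c, b))  →  m(p(p(m(p(p(c)), m(p(p(c)), c, c), c))), c, b)   [R6 at ε]
2. m(p(p(m(p(p(c)), m(p(p(c)), c, c), c))), c, b)  →  m(p(p(m(p(p(c)), c, c))), c, b)   [R6 at 1.1.1.2]
3. m(p(p(m(p(p(c)), c, c))), c, b)  →  m(p(p(c)), c, b)   [R6 at 1.1.1]
4. m(p(p(c)), c, b)  →  b   [R6 at ε]

Reduce t₂ = m(m(p(p(c)), c, p(b)), m(b, b, p(p(c))), s(e)):
1. m(m(p(p(c)), c, p(b)), m(b, b, p(p(c))), s(e))  →  m(p(b), m(b, b, p(p(c))), s(e))   [R6 at 1]
2. m(p(b), m(b, b, p(p(c))), s(e))  →  m(p(b), p(b), s(e))   [R8 at 2]
3. m(p(b), p(b), s(e))  →  s(e)   [R4 at ε]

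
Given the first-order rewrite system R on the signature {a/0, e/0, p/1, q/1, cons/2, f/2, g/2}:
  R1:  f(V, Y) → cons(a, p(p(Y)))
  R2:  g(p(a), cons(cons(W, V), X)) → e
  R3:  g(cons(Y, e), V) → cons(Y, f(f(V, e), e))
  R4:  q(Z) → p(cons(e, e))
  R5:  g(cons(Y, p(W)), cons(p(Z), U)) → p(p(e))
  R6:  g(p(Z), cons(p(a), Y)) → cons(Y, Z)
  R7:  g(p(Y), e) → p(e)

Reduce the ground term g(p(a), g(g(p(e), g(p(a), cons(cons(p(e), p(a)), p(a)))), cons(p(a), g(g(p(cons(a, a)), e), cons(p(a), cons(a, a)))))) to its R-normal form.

1. g(p(a), g(g(p(e), g(p(a), cons(cons(p(e), p(a)), p(a)))), cons(p(a), g(g(p(cons(a, a)), e), cons(p(a), cons(a, a))))))  →  g(p(a), g(g(p(e), e), cons(p(a), g(g(p(cons(a, a)), e), cons(p(a), cons(a, a))))))   [R2 at 2.1.2]
2. g(p(a), g(g(p(e), e), cons(p(a), g(g(p(cons(a, a)), e), cons(p(a), cons(a, a))))))  →  g(p(a), g(p(e), cons(p(a), g(g(p(cons(a, a)), e), cons(p(a), cons(a, a))))))   [R7 at 2.1]
3. g(p(a), g(p(e), cons(p(a), g(g(p(cons(a, a)), e), cons(p(a), cons(a, a))))))  →  g(p(a), cons(g(g(p(cons(a, a)), e), cons(p(a), cons(a, a))), e))   [R6 at 2]
4. g(p(a), cons(g(g(p(cons(a, a)), e), cons(p(a), cons(a, a))), e))  →  g(p(a), cons(g(p(e), cons(p(a), cons(a, a))), e))   [R7 at 2.1.1]
5. g(p(a), cons(g(p(e), cons(p(a), cons(a, a))), e))  →  g(p(a), cons(cons(cons(a, a), e), e))   [R6 at 2.1]
6. g(p(a), cons(cons(cons(a, a), e), e))  →  e   [R2 at ε]

e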